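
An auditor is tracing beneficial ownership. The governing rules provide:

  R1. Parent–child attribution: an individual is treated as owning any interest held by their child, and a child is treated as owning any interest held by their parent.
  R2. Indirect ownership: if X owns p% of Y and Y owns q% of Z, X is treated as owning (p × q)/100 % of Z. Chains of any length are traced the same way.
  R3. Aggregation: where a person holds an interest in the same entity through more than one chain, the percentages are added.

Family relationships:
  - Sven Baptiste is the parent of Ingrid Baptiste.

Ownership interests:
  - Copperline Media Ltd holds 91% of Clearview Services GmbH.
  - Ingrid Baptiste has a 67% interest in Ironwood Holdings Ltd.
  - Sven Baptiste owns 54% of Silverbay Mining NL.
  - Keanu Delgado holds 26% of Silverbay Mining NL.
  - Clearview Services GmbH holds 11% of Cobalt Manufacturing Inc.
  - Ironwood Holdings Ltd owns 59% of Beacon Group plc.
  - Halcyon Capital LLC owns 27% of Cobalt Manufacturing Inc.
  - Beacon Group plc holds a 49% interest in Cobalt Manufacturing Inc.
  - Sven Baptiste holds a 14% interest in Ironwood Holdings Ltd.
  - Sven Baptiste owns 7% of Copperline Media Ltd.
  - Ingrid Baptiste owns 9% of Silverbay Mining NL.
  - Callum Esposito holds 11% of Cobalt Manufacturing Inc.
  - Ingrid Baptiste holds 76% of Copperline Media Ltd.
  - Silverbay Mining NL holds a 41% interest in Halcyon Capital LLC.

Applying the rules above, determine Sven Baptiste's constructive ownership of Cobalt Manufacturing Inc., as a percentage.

38.6995%

By parent–child attribution (R1), Sven Baptiste is treated as also owning Ingrid Baptiste's interest in Copperline Media Ltd, giving 7% + 76% = 83%.
By parent–child attribution (R1), Sven Baptiste is treated as also owning Ingrid Baptiste's interest in Ironwood Holdings Ltd, giving 14% + 67% = 81%.
By parent–child attribution (R1), Sven Baptiste is treated as also owning Ingrid Baptiste's interest in Silverbay Mining NL, giving 54% + 9% = 63%.
Chain via Copperline Media Ltd → Clearview Services GmbH (R2): 83% × 91% × 11% = 8.3083% of Cobalt Manufacturing Inc.
Chain via Ironwood Holdings Ltd → Beacon Group plc (R2): 81% × 59% × 49% = 23.4171% of Cobalt Manufacturing Inc.
Chain via Silverbay Mining NL → Halcyon Capital LLC (R2): 63% × 41% × 27% = 6.9741% of Cobalt Manufacturing Inc.
Aggregating (R3): 8.3083% + 23.4171% + 6.9741% = 38.6995%.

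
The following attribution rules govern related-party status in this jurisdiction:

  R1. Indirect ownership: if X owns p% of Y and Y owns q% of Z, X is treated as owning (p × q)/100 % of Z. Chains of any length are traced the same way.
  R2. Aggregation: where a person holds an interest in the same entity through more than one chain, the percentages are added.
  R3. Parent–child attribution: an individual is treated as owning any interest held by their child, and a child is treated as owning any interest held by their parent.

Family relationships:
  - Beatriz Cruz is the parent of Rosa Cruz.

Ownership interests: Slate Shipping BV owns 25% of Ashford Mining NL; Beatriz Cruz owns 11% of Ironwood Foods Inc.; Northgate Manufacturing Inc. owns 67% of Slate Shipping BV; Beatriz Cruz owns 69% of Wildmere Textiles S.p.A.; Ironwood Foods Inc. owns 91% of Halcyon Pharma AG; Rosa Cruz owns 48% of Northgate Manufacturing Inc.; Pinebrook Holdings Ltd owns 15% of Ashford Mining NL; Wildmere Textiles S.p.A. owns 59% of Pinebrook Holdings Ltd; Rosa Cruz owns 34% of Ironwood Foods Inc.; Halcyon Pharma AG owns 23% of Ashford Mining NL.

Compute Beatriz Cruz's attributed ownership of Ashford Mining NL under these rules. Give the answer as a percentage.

23.565%

By parent–child attribution (R3), Beatriz Cruz is treated as also owning Rosa Cruz's interest in Ironwood Foods Inc, giving 11% + 34% = 45%.
By parent–child attribution (R3), Beatriz Cruz is treated as owning Rosa Cruz's 48% interest in Northgate Manufacturing Inc.
Chain via Ironwood Foods Inc. → Halcyon Pharma AG (R1): 45% × 91% × 23% = 9.4185% of Ashford Mining NL.
Chain via Wildmere Textiles S.p.A. → Pinebrook Holdings Ltd (R1): 69% × 59% × 15% = 6.1065% of Ashford Mining NL.
Chain via Northgate Manufacturing Inc. → Slate Shipping BV (R1): 48% × 67% × 25% = 8.04% of Ashford Mining NL.
Aggregating (R2): 9.4185% + 6.1065% + 8.04% = 23.565%.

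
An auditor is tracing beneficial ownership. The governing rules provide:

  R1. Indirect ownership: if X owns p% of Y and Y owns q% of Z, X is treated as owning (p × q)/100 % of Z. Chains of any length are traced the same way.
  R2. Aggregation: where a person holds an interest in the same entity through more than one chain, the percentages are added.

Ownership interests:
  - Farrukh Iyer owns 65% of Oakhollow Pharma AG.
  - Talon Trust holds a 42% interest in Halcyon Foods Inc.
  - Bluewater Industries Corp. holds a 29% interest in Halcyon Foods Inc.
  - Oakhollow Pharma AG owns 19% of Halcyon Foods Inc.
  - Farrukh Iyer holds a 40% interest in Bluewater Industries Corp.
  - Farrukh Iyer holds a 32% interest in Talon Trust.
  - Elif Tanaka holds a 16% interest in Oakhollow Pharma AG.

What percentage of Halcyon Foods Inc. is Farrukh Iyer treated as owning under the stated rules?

37.39%

Chain via Talon Trust (R1): 32% × 42% = 13.44% of Halcyon Foods Inc.
Chain via Bluewater Industries Corp. (R1): 40% × 29% = 11.6% of Halcyon Foods Inc.
Chain via Oakhollow Pharma AG (R1): 65% × 19% = 12.35% of Halcyon Foods Inc.
Aggregating (R2): 13.44% + 11.6% + 12.35% = 37.39%.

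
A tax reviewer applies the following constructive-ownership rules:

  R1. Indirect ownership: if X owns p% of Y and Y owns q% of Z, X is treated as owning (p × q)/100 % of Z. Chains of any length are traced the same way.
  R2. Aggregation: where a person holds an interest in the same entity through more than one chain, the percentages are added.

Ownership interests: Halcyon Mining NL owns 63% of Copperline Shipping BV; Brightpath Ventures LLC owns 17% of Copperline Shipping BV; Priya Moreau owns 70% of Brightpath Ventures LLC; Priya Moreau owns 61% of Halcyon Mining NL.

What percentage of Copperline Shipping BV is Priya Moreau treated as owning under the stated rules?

Chain via Brightpath Ventures LLC (R1): 70% × 17% = 11.9% of Copperline Shipping BV.
Chain via Halcyon Mining NL (R1): 61% × 63% = 38.43% of Copperline Shipping BV.
Aggregating (R2): 11.9% + 38.43% = 50.33%.

50.33%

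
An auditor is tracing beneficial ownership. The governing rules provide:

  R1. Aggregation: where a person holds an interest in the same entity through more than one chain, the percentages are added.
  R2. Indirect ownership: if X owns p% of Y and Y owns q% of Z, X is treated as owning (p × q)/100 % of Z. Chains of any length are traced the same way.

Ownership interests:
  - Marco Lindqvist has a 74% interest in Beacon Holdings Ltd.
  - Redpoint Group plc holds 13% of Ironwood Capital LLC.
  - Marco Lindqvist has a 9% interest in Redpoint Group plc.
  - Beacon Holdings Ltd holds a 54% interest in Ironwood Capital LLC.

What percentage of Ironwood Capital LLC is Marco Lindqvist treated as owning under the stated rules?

Chain via Beacon Holdings Ltd (R2): 74% × 54% = 39.96% of Ironwood Capital LLC.
Chain via Redpoint Group plc (R2): 9% × 13% = 1.17% of Ironwood Capital LLC.
Aggregating (R1): 39.96% + 1.17% = 41.13%.

41.13%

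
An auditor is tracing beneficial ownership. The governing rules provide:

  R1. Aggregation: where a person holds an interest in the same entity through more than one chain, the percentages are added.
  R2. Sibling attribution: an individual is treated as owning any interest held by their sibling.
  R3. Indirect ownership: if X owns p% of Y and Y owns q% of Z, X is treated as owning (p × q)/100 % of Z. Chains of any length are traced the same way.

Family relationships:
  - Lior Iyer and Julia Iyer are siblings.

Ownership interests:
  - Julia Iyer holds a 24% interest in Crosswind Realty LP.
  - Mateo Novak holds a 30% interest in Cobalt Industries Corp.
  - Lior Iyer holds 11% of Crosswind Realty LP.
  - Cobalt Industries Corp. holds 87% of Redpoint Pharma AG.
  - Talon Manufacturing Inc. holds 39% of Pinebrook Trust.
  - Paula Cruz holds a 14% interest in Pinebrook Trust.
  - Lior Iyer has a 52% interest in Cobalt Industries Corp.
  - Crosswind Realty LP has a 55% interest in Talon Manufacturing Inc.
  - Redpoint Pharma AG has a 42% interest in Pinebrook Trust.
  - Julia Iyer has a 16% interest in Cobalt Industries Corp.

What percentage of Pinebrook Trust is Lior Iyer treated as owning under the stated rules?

32.3547%

By sibling attribution (R2), Lior Iyer is treated as also owning Julia Iyer's interest in Crosswind Realty LP, giving 11% + 24% = 35%.
By sibling attribution (R2), Lior Iyer is treated as also owning Julia Iyer's interest in Cobalt Industries Corp, giving 52% + 16% = 68%.
Chain via Crosswind Realty LP → Talon Manufacturing Inc. (R3): 35% × 55% × 39% = 7.5075% of Pinebrook Trust.
Chain via Cobalt Industries Corp. → Redpoint Pharma AG (R3): 68% × 87% × 42% = 24.8472% of Pinebrook Trust.
Aggregating (R1): 7.5075% + 24.8472% = 32.3547%.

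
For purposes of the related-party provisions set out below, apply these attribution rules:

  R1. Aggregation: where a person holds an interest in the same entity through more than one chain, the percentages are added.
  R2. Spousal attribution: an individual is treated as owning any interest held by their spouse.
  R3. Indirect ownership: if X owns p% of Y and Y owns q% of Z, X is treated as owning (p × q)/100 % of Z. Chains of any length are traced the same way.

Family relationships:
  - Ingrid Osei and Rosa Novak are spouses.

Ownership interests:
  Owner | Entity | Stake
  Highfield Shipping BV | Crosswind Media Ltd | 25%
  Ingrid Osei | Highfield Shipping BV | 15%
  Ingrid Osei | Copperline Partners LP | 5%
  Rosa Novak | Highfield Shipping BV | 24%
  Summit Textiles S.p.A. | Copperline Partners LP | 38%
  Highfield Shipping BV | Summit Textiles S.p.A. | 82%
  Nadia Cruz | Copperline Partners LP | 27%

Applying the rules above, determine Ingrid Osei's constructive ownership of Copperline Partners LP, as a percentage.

17.1524%

By spousal attribution (R2), Ingrid Osei is treated as also owning Rosa Novak's interest in Highfield Shipping BV, giving 15% + 24% = 39%.
Chain via Highfield Shipping BV → Summit Textiles S.p.A. (R3): 39% × 82% × 38% = 12.1524% of Copperline Partners LP.
Direct interest in Copperline Partners LP: 5%.
Aggregating (R1): 12.1524% + 5% = 17.1524%.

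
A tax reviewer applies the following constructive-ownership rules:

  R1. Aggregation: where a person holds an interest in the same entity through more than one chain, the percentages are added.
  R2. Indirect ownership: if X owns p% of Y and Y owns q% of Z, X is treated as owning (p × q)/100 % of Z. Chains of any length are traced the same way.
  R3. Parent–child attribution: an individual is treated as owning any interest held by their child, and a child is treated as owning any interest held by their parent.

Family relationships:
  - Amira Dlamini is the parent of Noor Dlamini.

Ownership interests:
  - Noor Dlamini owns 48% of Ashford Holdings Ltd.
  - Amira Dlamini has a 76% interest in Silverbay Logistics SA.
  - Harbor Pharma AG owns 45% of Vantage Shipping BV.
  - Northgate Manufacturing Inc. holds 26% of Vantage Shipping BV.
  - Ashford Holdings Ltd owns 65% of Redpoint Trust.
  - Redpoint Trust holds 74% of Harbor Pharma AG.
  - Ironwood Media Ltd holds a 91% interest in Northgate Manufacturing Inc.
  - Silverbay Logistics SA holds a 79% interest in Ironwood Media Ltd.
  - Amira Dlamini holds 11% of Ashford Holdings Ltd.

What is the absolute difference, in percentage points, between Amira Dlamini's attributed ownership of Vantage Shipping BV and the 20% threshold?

By parent–child attribution (R3), Amira Dlamini is treated as also owning Noor Dlamini's interest in Ashford Holdings Ltd, giving 11% + 48% = 59%.
Chain via Silverbay Logistics SA → Ironwood Media Ltd → Northgate Manufacturing Inc. (R2): 76% × 79% × 91% × 26% = 14.205464% of Vantage Shipping BV.
Chain via Ashford Holdings Ltd → Redpoint Trust → Harbor Pharma AG (R2): 59% × 65% × 74% × 45% = 12.77055% of Vantage Shipping BV.
Aggregating (R1): 14.205464% + 12.77055% = 26.976014%.
26.976014% exceeds the 20% threshold by 6.976014 percentage points.

6.976014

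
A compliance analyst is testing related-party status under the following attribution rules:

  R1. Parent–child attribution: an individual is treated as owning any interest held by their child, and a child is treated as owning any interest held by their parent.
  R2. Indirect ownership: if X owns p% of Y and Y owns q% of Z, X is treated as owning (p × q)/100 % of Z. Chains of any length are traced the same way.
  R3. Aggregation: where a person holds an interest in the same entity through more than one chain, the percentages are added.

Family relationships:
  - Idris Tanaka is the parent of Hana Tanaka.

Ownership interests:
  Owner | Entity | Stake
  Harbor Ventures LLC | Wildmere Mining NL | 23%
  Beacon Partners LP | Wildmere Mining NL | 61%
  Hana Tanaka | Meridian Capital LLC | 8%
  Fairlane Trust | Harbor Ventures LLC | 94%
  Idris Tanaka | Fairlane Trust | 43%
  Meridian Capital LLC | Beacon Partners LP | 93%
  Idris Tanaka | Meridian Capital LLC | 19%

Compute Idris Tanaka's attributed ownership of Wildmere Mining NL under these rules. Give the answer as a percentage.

By parent–child attribution (R1), Idris Tanaka is treated as also owning Hana Tanaka's interest in Meridian Capital LLC, giving 19% + 8% = 27%.
Chain via Fairlane Trust → Harbor Ventures LLC (R2): 43% × 94% × 23% = 9.2966% of Wildmere Mining NL.
Chain via Meridian Capital LLC → Beacon Partners LP (R2): 27% × 93% × 61% = 15.3171% of Wildmere Mining NL.
Aggregating (R3): 9.2966% + 15.3171% = 24.6137%.

24.6137%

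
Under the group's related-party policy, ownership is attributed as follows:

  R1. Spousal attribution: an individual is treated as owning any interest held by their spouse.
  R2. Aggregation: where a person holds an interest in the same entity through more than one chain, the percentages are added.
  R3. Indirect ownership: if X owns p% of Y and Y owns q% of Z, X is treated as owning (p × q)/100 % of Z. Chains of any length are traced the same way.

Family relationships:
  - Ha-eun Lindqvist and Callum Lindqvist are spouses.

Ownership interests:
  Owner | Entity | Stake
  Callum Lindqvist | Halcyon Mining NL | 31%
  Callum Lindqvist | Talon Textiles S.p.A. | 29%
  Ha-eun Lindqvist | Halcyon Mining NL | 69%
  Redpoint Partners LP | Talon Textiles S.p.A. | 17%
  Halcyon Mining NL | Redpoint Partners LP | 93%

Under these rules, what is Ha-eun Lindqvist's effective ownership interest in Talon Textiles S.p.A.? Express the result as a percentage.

By spousal attribution (R1), Ha-eun Lindqvist is treated as also owning Callum Lindqvist's interest in Halcyon Mining NL, giving 69% + 31% = 100%.
By spousal attribution (R1), Ha-eun Lindqvist is treated as owning Callum Lindqvist's 29% interest in Talon Textiles S.p.A.
Chain via Halcyon Mining NL → Redpoint Partners LP (R3): 100% × 93% × 17% = 15.81% of Talon Textiles S.p.A.
Direct interest in Talon Textiles S.p.A: 29%.
Aggregating (R2): 15.81% + 29% = 44.81%.

44.81%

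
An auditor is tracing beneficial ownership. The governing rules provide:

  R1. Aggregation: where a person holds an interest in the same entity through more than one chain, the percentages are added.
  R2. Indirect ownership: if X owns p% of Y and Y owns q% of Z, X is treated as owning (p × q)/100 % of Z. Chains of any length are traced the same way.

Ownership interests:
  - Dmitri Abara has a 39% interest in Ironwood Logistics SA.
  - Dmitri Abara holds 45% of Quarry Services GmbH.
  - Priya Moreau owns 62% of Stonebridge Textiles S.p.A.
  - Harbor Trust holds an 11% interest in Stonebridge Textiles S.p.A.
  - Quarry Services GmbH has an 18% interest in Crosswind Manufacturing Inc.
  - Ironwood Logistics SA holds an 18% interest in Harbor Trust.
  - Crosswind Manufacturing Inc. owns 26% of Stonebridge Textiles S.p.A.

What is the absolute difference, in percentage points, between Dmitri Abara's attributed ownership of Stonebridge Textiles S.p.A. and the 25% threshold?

22.1218

Chain via Ironwood Logistics SA → Harbor Trust (R2): 39% × 18% × 11% = 0.7722% of Stonebridge Textiles S.p.A.
Chain via Quarry Services GmbH → Crosswind Manufacturing Inc. (R2): 45% × 18% × 26% = 2.106% of Stonebridge Textiles S.p.A.
Aggregating (R1): 0.7722% + 2.106% = 2.8782%.
2.8782% falls short of the 25% threshold by 22.1218 percentage points.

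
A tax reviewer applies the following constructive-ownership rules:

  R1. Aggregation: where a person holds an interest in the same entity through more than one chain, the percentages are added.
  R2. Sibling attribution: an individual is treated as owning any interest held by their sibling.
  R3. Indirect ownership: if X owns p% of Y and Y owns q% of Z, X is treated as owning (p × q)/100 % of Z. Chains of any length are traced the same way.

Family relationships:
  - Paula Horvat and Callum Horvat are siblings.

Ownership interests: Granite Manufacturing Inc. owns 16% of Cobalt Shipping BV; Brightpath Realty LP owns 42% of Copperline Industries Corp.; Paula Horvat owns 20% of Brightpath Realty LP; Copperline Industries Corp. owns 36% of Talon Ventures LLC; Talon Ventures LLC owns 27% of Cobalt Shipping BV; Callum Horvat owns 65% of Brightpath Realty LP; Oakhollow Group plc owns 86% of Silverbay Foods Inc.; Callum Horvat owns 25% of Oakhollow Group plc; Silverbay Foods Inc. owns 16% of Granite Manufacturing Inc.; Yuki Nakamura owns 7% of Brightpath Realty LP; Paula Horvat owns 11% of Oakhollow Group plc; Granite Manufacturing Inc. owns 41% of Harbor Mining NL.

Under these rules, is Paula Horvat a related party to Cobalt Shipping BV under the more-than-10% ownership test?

By sibling attribution (R2), Paula Horvat is treated as also owning Callum Horvat's interest in Brightpath Realty LP, giving 20% + 65% = 85%.
By sibling attribution (R2), Paula Horvat is treated as also owning Callum Horvat's interest in Oakhollow Group plc, giving 11% + 25% = 36%.
Chain via Brightpath Realty LP → Copperline Industries Corp. → Talon Ventures LLC (R3): 85% × 42% × 36% × 27% = 3.47004% of Cobalt Shipping BV.
Chain via Oakhollow Group plc → Silverbay Foods Inc. → Granite Manufacturing Inc. (R3): 36% × 86% × 16% × 16% = 0.792576% of Cobalt Shipping BV.
Aggregating (R1): 3.47004% + 0.792576% = 4.262616%.
4.262616% does not exceed the 10% threshold, so Paula is not a related party to Cobalt Shipping BV.

No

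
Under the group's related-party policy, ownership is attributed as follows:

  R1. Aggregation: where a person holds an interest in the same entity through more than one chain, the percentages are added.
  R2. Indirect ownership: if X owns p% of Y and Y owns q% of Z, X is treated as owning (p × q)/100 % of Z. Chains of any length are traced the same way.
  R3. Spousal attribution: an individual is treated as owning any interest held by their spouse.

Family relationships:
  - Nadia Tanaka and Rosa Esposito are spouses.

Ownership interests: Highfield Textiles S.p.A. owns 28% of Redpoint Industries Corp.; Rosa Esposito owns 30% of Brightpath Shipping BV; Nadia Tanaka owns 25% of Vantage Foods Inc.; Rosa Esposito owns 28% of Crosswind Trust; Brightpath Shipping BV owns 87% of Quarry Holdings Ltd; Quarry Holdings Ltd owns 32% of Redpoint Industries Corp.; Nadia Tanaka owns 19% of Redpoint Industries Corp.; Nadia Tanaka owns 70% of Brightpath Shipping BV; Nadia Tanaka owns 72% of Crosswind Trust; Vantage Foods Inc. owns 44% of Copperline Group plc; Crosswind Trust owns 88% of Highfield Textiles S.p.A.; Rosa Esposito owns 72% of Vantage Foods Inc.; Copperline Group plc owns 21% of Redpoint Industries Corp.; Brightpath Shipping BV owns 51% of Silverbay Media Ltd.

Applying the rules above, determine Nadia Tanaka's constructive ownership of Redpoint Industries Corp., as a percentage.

80.4428%

By spousal attribution (R3), Nadia Tanaka is treated as also owning Rosa Esposito's interest in Vantage Foods Inc, giving 25% + 72% = 97%.
By spousal attribution (R3), Nadia Tanaka is treated as also owning Rosa Esposito's interest in Brightpath Shipping BV, giving 70% + 30% = 100%.
By spousal attribution (R3), Nadia Tanaka is treated as also owning Rosa Esposito's interest in Crosswind Trust, giving 72% + 28% = 100%.
Chain via Vantage Foods Inc. → Copperline Group plc (R2): 97% × 44% × 21% = 8.9628% of Redpoint Industries Corp.
Chain via Brightpath Shipping BV → Quarry Holdings Ltd (R2): 100% × 87% × 32% = 27.84% of Redpoint Industries Corp.
Chain via Crosswind Trust → Highfield Textiles S.p.A. (R2): 100% × 88% × 28% = 24.64% of Redpoint Industries Corp.
Direct interest in Redpoint Industries Corp: 19%.
Aggregating (R1): 8.9628% + 27.84% + 24.64% + 19% = 80.4428%.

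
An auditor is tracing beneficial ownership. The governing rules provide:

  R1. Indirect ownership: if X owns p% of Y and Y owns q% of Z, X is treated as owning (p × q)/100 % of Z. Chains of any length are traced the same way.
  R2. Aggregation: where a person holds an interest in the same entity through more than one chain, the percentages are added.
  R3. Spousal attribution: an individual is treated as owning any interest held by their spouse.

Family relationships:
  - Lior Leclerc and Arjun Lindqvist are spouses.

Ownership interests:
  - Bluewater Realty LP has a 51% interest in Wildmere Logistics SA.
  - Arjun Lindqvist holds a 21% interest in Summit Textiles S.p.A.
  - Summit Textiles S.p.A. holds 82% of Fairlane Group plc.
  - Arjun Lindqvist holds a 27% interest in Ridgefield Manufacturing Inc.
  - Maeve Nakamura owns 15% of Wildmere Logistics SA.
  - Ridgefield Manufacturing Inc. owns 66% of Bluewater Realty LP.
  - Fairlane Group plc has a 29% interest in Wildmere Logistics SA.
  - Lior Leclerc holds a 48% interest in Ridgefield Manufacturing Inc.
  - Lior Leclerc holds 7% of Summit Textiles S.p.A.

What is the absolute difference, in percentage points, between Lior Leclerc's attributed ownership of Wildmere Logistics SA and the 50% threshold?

18.0966

By spousal attribution (R3), Lior Leclerc is treated as also owning Arjun Lindqvist's interest in Ridgefield Manufacturing Inc, giving 48% + 27% = 75%.
By spousal attribution (R3), Lior Leclerc is treated as also owning Arjun Lindqvist's interest in Summit Textiles S.p.A, giving 7% + 21% = 28%.
Chain via Ridgefield Manufacturing Inc. → Bluewater Realty LP (R1): 75% × 66% × 51% = 25.245% of Wildmere Logistics SA.
Chain via Summit Textiles S.p.A. → Fairlane Group plc (R1): 28% × 82% × 29% = 6.6584% of Wildmere Logistics SA.
Aggregating (R2): 25.245% + 6.6584% = 31.9034%.
31.9034% falls short of the 50% threshold by 18.0966 percentage points.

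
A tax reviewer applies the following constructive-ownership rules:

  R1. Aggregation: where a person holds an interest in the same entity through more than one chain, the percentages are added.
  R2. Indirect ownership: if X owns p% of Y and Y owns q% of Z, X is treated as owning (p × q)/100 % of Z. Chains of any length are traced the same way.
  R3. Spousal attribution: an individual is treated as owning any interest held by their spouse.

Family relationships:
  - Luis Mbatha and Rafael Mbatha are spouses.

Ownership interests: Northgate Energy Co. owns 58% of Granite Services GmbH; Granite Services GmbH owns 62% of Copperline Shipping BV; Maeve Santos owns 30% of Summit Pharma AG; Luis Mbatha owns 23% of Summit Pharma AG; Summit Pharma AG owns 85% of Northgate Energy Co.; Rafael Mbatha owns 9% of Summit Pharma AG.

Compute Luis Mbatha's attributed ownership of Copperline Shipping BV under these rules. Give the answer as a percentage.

By spousal attribution (R3), Luis Mbatha is treated as also owning Rafael Mbatha's interest in Summit Pharma AG, giving 23% + 9% = 32%.
Chain via Summit Pharma AG → Northgate Energy Co. → Granite Services GmbH (R2): 32% × 85% × 58% × 62% = 9.78112% of Copperline Shipping BV.

9.78112%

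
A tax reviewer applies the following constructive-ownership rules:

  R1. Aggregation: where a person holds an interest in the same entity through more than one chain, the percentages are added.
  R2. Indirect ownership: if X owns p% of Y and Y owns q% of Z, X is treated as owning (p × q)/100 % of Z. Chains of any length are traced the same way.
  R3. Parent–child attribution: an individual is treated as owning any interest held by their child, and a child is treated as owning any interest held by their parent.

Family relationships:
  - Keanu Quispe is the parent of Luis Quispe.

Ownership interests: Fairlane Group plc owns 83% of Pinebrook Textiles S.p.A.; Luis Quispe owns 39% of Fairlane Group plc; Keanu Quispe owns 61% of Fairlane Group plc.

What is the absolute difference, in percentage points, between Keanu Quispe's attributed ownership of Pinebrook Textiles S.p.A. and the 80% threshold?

3

By parent–child attribution (R3), Keanu Quispe is treated as also owning Luis Quispe's interest in Fairlane Group plc, giving 61% + 39% = 100%.
Chain via Fairlane Group plc (R2): 100% × 83% = 83% of Pinebrook Textiles S.p.A.
83% exceeds the 80% threshold by 3 percentage points.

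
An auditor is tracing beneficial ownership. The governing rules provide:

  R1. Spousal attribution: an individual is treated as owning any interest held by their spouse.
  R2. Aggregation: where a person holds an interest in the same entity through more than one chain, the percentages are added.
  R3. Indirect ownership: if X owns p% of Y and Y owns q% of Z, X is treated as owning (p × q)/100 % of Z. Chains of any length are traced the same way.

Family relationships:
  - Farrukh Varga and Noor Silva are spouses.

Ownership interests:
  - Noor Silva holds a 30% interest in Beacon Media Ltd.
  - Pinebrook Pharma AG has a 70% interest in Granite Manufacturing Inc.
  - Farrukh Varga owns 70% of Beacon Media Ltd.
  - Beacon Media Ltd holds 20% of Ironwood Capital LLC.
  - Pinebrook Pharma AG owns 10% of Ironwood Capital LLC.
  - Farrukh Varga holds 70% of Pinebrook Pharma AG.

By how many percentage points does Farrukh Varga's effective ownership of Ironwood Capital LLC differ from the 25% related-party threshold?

2

By spousal attribution (R1), Farrukh Varga is treated as also owning Noor Silva's interest in Beacon Media Ltd, giving 70% + 30% = 100%.
Chain via Beacon Media Ltd (R3): 100% × 20% = 20% of Ironwood Capital LLC.
Chain via Pinebrook Pharma AG (R3): 70% × 10% = 7% of Ironwood Capital LLC.
Aggregating (R2): 20% + 7% = 27%.
27% exceeds the 25% threshold by 2 percentage points.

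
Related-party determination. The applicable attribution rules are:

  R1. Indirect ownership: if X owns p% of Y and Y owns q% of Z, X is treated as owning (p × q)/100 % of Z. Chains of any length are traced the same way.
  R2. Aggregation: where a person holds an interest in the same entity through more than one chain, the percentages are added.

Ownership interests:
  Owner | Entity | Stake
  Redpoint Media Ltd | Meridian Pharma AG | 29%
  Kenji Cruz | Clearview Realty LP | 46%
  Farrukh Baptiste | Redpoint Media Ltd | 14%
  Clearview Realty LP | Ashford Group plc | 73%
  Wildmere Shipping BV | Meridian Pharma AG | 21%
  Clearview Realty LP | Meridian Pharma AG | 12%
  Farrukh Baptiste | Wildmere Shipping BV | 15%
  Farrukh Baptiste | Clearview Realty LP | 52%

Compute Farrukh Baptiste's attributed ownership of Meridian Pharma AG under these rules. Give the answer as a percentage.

Chain via Clearview Realty LP (R1): 52% × 12% = 6.24% of Meridian Pharma AG.
Chain via Redpoint Media Ltd (R1): 14% × 29% = 4.06% of Meridian Pharma AG.
Chain via Wildmere Shipping BV (R1): 15% × 21% = 3.15% of Meridian Pharma AG.
Aggregating (R2): 6.24% + 4.06% + 3.15% = 13.45%.

13.45%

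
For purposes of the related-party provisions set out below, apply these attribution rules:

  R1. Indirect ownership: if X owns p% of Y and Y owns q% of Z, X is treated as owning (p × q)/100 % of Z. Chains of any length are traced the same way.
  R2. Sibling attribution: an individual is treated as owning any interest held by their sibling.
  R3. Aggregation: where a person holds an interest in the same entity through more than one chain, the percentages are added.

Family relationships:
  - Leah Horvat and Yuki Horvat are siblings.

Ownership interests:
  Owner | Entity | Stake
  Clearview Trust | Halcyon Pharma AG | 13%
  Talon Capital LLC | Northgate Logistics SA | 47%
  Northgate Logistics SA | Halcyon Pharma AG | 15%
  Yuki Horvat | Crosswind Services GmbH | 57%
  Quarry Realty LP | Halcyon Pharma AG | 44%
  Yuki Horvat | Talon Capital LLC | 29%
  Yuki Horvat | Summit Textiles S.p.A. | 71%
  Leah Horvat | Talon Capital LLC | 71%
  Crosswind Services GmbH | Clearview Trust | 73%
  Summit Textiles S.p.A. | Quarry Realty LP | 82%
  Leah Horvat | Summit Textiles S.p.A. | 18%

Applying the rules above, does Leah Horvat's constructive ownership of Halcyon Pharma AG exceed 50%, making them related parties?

No

By sibling attribution (R2), Leah Horvat is treated as also owning Yuki Horvat's interest in Summit Textiles S.p.A, giving 18% + 71% = 89%.
By sibling attribution (R2), Leah Horvat is treated as also owning Yuki Horvat's interest in Talon Capital LLC, giving 71% + 29% = 100%.
By sibling attribution (R2), Leah Horvat is treated as owning Yuki Horvat's 57% interest in Crosswind Services GmbH.
Chain via Summit Textiles S.p.A. → Quarry Realty LP (R1): 89% × 82% × 44% = 32.1112% of Halcyon Pharma AG.
Chain via Talon Capital LLC → Northgate Logistics SA (R1): 100% × 47% × 15% = 7.05% of Halcyon Pharma AG.
Chain via Crosswind Services GmbH → Clearview Trust (R1): 57% × 73% × 13% = 5.4093% of Halcyon Pharma AG.
Aggregating (R3): 32.1112% + 7.05% + 5.4093% = 44.5705%.
44.5705% does not exceed the 50% threshold, so Leah is not a related party to Halcyon Pharma AG.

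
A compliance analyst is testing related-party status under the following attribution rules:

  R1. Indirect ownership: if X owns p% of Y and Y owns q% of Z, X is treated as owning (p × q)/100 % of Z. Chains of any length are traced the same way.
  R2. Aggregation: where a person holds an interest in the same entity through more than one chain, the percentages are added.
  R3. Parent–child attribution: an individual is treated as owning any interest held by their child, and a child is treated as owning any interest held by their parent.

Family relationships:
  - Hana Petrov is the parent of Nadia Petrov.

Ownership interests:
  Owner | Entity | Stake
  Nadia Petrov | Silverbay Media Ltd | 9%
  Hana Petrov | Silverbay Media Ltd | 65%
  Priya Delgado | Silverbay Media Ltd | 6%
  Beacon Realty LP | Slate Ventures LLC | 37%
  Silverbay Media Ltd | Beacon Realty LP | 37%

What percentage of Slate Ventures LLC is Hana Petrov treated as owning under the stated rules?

10.1306%

By parent–child attribution (R3), Hana Petrov is treated as also owning Nadia Petrov's interest in Silverbay Media Ltd, giving 65% + 9% = 74%.
Chain via Silverbay Media Ltd → Beacon Realty LP (R1): 74% × 37% × 37% = 10.1306% of Slate Ventures LLC.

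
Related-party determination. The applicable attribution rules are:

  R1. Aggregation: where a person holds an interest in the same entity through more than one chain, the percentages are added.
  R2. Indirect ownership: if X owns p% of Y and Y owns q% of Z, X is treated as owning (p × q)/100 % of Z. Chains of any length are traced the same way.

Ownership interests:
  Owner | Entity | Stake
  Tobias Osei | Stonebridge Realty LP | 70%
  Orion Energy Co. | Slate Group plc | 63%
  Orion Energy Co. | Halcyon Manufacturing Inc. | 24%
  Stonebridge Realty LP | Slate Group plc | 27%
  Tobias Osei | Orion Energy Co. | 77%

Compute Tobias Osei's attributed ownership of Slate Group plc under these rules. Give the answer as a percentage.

67.41%

Chain via Stonebridge Realty LP (R2): 70% × 27% = 18.9% of Slate Group plc.
Chain via Orion Energy Co. (R2): 77% × 63% = 48.51% of Slate Group plc.
Aggregating (R1): 18.9% + 48.51% = 67.41%.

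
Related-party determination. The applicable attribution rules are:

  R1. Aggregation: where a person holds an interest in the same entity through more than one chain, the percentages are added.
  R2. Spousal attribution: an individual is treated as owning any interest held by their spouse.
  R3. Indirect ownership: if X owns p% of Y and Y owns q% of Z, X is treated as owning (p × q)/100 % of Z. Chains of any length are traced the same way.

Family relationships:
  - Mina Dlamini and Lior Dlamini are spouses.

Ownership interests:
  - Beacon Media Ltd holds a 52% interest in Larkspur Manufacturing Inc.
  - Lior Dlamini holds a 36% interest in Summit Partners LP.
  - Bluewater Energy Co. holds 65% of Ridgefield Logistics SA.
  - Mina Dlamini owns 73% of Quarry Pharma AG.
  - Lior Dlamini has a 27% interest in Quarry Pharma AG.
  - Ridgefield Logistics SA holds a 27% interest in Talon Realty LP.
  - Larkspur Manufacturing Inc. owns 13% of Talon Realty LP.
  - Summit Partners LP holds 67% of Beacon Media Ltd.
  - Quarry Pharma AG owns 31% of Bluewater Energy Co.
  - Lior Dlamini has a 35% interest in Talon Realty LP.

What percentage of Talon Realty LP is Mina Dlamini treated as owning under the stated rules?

42.071012%

By spousal attribution (R2), Mina Dlamini is treated as also owning Lior Dlamini's interest in Quarry Pharma AG, giving 73% + 27% = 100%.
By spousal attribution (R2), Mina Dlamini is treated as owning Lior Dlamini's 36% interest in Summit Partners LP.
By spousal attribution (R2), Mina Dlamini is treated as owning Lior Dlamini's 35% interest in Talon Realty LP.
Chain via Quarry Pharma AG → Bluewater Energy Co. → Ridgefield Logistics SA (R3): 100% × 31% × 65% × 27% = 5.4405% of Talon Realty LP.
Chain via Summit Partners LP → Beacon Media Ltd → Larkspur Manufacturing Inc. (R3): 36% × 67% × 52% × 13% = 1.630512% of Talon Realty LP.
Direct interest in Talon Realty LP: 35%.
Aggregating (R1): 5.4405% + 1.630512% + 35% = 42.071012%.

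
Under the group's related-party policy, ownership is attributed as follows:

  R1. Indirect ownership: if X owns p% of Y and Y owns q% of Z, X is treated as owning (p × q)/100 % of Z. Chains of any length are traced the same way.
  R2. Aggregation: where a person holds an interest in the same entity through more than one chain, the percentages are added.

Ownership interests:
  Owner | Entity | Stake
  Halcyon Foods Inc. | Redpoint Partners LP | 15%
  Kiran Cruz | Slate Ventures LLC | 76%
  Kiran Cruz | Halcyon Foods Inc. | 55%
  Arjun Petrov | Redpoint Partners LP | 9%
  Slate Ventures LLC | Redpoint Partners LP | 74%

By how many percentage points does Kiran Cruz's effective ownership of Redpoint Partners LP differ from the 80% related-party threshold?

15.51

Chain via Halcyon Foods Inc. (R1): 55% × 15% = 8.25% of Redpoint Partners LP.
Chain via Slate Ventures LLC (R1): 76% × 74% = 56.24% of Redpoint Partners LP.
Aggregating (R2): 8.25% + 56.24% = 64.49%.
64.49% falls short of the 80% threshold by 15.51 percentage points.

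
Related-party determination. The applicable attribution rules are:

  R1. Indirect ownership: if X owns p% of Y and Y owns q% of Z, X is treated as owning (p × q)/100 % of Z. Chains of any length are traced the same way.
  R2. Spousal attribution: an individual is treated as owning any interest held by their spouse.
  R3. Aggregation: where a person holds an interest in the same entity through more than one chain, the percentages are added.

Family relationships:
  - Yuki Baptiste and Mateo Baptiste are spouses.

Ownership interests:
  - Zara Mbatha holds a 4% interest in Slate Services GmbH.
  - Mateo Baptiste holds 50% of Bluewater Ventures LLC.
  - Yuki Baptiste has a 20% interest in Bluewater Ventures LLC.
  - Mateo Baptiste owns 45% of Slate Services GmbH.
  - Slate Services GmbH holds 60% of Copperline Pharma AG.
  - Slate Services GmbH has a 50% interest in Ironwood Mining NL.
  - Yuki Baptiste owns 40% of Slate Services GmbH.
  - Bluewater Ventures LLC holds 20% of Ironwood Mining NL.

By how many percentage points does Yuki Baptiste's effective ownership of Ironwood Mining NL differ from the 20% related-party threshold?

36.5

By spousal attribution (R2), Yuki Baptiste is treated as also owning Mateo Baptiste's interest in Slate Services GmbH, giving 40% + 45% = 85%.
By spousal attribution (R2), Yuki Baptiste is treated as also owning Mateo Baptiste's interest in Bluewater Ventures LLC, giving 20% + 50% = 70%.
Chain via Slate Services GmbH (R1): 85% × 50% = 42.5% of Ironwood Mining NL.
Chain via Bluewater Ventures LLC (R1): 70% × 20% = 14% of Ironwood Mining NL.
Aggregating (R3): 42.5% + 14% = 56.5%.
56.5% exceeds the 20% threshold by 36.5 percentage points.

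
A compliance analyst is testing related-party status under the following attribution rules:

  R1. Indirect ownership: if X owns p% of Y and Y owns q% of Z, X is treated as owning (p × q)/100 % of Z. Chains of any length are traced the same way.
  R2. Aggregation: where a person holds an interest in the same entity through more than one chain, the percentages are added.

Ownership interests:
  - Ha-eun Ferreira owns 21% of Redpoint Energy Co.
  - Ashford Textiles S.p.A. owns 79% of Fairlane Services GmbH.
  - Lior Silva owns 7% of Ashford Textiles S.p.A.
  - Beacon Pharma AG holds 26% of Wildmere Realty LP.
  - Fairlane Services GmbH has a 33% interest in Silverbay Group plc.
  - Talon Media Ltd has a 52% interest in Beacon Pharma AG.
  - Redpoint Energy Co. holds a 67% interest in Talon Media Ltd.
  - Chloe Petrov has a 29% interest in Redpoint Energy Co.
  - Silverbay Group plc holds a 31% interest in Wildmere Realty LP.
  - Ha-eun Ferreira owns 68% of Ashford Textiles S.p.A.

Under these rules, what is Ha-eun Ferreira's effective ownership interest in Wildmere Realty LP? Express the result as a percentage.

Chain via Ashford Textiles S.p.A. → Fairlane Services GmbH → Silverbay Group plc (R1): 68% × 79% × 33% × 31% = 5.495556% of Wildmere Realty LP.
Chain via Redpoint Energy Co. → Talon Media Ltd → Beacon Pharma AG (R1): 21% × 67% × 52% × 26% = 1.902264% of Wildmere Realty LP.
Aggregating (R2): 5.495556% + 1.902264% = 7.39782%.

7.39782%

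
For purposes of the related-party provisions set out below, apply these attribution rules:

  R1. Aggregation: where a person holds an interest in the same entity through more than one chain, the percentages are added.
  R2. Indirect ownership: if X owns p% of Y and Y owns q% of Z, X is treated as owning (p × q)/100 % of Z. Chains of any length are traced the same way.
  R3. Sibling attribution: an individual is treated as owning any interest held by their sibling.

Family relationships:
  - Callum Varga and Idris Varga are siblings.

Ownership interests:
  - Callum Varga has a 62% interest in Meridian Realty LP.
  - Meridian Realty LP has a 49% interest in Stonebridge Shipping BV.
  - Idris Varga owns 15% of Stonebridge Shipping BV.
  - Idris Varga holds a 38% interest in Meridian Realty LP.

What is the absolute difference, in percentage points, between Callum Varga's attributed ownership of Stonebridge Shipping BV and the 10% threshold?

By sibling attribution (R3), Callum Varga is treated as also owning Idris Varga's interest in Meridian Realty LP, giving 62% + 38% = 100%.
By sibling attribution (R3), Callum Varga is treated as owning Idris Varga's 15% interest in Stonebridge Shipping BV.
Chain via Meridian Realty LP (R2): 100% × 49% = 49% of Stonebridge Shipping BV.
Direct interest in Stonebridge Shipping BV: 15%.
Aggregating (R1): 49% + 15% = 64%.
64% exceeds the 10% threshold by 54 percentage points.

54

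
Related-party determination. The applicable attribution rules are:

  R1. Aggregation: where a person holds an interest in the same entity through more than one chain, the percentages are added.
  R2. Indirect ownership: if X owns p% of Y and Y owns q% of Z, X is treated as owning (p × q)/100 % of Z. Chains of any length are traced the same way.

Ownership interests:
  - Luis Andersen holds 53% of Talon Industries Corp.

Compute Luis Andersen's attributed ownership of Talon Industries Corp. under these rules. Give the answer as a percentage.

Direct interest in Talon Industries Corp: 53%.

53%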